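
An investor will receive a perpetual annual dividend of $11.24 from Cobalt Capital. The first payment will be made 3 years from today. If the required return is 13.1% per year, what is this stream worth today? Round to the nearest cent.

Value at end of year 2: C / r = $11.24 / 0.131 = $85.8015
Discount to today: PV = $85.8015 / (1 + 0.131)^2 = $85.8015 / 1.279161 = $67.08

$67.08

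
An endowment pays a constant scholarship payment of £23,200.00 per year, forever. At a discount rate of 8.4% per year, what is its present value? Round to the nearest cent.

£276190.48

Level perpetuity: PV = C / r = £23,200.00 / 0.084 = £276,190.48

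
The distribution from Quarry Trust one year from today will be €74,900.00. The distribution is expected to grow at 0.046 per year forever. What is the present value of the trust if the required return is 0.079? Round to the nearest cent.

Growing perpetuity: P = D₁ / (r − g) = €74,900.0000 / (0.079 − 0.046) = €2,269,696.97

€2269696.97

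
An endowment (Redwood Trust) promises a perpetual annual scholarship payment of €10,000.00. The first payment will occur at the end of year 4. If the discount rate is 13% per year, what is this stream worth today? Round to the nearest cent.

€53311.55

Value at end of year 3: C / r = €10,000.00 / 0.13 = €76,923.0769
Discount to today: PV = €76,923.0769 / (1 + 0.13)^3 = €76,923.0769 / 1.442897 = €53,311.55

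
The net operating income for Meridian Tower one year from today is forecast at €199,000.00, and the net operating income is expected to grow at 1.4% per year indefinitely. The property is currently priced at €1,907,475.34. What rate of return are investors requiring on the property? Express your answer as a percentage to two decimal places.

11.83%

P = D₁/(r − g) ⇒ r = D₁/P + g = €199,000.0000/€1,907,475.34 + 0.014 = 0.104326 + 0.014 = 0.118326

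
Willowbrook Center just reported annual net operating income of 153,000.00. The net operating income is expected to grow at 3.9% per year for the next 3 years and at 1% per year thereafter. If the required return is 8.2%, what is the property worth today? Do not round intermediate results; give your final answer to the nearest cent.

2323875.17

D_1 = 158967.00000
D_2 = 165166.71300
D_3 = 171608.21481
Terminal value at year 3: TV = D_3×(1+g_2)/(r−g_2) = 173324.29696/0.072 = 2407281.90215
P_0 = D_1/(1+r)^1 + D_2/(1+r)^2 + D_3/(1+r)^3 + TV/(1+r)^3
    = 146919.59335 + 141080.82947 + 135474.10519 + 1900400.64229 = 2323875.17030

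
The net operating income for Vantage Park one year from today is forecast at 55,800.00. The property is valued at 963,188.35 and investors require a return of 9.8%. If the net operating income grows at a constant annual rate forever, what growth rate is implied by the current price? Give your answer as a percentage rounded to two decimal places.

4.01%

P = D₁/(r−g) ⇒ g = r − D₁/P = 0.098 − 55,800.00/963,188.35 = 0.040067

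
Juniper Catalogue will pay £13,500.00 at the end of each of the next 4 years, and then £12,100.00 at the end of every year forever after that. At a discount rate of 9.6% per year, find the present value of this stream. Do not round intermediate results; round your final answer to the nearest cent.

PV of 4-year annuity: £13,500.00 × [1 − (1+0.096)^−4] / 0.096 = 43166.36624
Perpetuity value at year 4: £12,100.00 / 0.096 = 126041.66667
PV of perpetuity: 126041.66667 / (1+0.096)^4 = 87351.81248
Total PV = 43166.36624 + 87351.81248 = 130518.17872

£130518.18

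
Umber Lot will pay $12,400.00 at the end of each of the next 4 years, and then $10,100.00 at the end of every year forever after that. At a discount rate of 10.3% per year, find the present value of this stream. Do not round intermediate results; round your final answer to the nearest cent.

$105301.85

PV of 4-year annuity: $12,400.00 × [1 − (1+0.103)^−4] / 0.103 = 39052.42440
Perpetuity value at year 4: $10,100.00 / 0.103 = 98058.25243
PV of perpetuity: 98058.25243 / (1+0.103)^4 = 66249.42288
Total PV = 39052.42440 + 66249.42288 = 105301.84728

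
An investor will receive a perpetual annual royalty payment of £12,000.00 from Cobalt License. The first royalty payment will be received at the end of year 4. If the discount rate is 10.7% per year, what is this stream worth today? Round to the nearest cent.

Value at end of year 3: C / r = £12,000.00 / 0.107 = £112,149.5327
Discount to today: PV = £112,149.5327 / (1 + 0.107)^3 = £112,149.5327 / 1.356572 = £82,671.27

£82671.27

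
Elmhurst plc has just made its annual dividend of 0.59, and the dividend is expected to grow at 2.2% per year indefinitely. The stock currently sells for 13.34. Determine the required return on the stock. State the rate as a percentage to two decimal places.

6.72%

D₁ = 0.59 × 1.022 = 0.6030
P = D₁/(r − g) ⇒ r = D₁/P + g = 0.6030/13.34 + 0.022 = 0.045201 + 0.022 = 0.067201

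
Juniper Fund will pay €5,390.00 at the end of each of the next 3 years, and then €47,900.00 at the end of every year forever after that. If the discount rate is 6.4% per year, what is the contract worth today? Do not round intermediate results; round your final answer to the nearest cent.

€635643.49

PV of 3-year annuity: €5,390.00 × [1 − (1+0.064)^−3] / 0.064 = 14301.56937
Perpetuity value at year 3: €47,900.00 / 0.064 = 748437.50000
PV of perpetuity: 748437.50000 / (1+0.064)^3 = 621341.92066
Total PV = 14301.56937 + 621341.92066 = 635643.49002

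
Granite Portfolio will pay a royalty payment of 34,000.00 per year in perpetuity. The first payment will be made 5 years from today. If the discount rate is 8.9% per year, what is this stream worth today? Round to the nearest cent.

271629.79

Value at end of year 4: C / r = 34,000.00 / 0.089 = 382,022.4719
Discount to today: PV = 382,022.4719 / (1 + 0.089)^4 = 382,022.4719 / 1.406409 = 271,629.79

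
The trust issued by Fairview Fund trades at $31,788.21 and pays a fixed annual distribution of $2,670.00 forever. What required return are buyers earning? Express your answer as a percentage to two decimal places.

P = C/r ⇒ r = C/P = $2,670.00/$31,788.21 = 0.083993

8.40%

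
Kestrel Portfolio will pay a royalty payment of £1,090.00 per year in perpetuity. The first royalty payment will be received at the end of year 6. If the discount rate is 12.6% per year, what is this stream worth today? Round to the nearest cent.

Value at end of year 5: C / r = £1,090.00 / 0.126 = £8,650.7937
Discount to today: PV = £8,650.7937 / (1 + 0.126)^5 = £8,650.7937 / 1.810056 = £4,779.30

£4779.30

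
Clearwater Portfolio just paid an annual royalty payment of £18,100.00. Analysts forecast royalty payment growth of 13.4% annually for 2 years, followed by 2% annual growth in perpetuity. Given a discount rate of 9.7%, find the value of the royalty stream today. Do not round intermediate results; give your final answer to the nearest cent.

D_1 = 20525.40000
D_2 = 23275.80360
Terminal value at year 2: TV = D_2×(1+g_2)/(r−g_2) = 23741.31967/0.077 = 308328.82691
P_0 = D_1/(1+r)^1 + D_2/(1+r)^2 + TV/(1+r)^2
    = 18710.48314 + 19341.55686 + 256212.83114 = 294264.87114

£294264.87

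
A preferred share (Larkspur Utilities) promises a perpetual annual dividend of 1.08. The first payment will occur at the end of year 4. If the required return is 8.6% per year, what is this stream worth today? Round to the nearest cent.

Value at end of year 3: C / r = 1.08 / 0.086 = 12.5581
Discount to today: PV = 12.5581 / (1 + 0.086)^3 = 12.5581 / 1.280824 = 9.80

9.80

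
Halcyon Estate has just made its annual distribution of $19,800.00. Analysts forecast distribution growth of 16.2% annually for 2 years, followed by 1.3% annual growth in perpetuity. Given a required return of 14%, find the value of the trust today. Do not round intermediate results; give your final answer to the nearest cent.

$204840.42

D_1 = 23007.60000
D_2 = 26734.83120
Terminal value at year 2: TV = D_2×(1+g_2)/(r−g_2) = 27082.38401/0.127 = 213247.11815
P_0 = D_1/(1+r)^1 + D_2/(1+r)^2 + TV/(1+r)^2
    = 20182.10526 + 20571.58449 + 164086.73296 = 204840.42271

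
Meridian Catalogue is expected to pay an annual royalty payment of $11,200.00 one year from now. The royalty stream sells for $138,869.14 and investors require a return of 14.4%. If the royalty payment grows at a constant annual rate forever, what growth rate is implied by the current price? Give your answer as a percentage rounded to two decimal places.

P = D₁/(r−g) ⇒ g = r − D₁/P = 0.144 − $11,200.00/$138,869.14 = 0.063349

6.33%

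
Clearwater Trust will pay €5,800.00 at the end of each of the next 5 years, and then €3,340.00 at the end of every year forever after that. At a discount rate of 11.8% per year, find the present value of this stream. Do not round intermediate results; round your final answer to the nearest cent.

€37216.95

PV of 5-year annuity: €5,800.00 × [1 − (1+0.118)^−5] / 0.118 = 21011.70810
Perpetuity value at year 5: €3,340.00 / 0.118 = 28305.08475
PV of perpetuity: 28305.08475 / (1+0.118)^5 = 16205.23905
Total PV = 21011.70810 + 16205.23905 = 37216.94715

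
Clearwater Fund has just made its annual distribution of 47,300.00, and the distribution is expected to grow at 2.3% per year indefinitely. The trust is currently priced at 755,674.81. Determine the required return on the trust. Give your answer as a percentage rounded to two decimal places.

D₁ = 47,300.00 × 1.023 = 48,387.9000
P = D₁/(r − g) ⇒ r = D₁/P + g = 48,387.9000/755,674.81 + 0.023 = 0.064033 + 0.023 = 0.087033

8.70%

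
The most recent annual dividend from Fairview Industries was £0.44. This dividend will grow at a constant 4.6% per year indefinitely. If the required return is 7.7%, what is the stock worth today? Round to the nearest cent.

D₁ = D₀ × (1 + g) = £0.44 × 1.046 = £0.4602
Growing perpetuity: P = D₁ / (r − g) = £0.4602 / (0.077 − 0.046) = £14.85

£14.85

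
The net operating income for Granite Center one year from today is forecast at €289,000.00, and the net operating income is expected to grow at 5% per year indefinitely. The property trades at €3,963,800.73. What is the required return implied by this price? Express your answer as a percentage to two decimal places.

12.29%

P = D₁/(r − g) ⇒ r = D₁/P + g = €289,000.0000/€3,963,800.73 + 0.05 = 0.072910 + 0.05 = 0.122910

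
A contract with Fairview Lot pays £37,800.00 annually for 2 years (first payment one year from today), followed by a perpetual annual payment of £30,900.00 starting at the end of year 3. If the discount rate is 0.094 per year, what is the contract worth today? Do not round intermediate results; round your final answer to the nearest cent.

PV of 2-year annuity: £37,800.00 × [1 − (1+0.094)^−2] / 0.094 = 66135.37694
Perpetuity value at year 2: £30,900.00 / 0.094 = 328723.40426
PV of perpetuity: 328723.40426 / (1+0.094)^2 = 274660.35802
Total PV = 66135.37694 + 274660.35802 = 340795.73497

£340795.73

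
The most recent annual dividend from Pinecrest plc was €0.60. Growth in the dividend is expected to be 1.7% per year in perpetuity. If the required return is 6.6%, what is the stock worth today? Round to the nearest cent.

€12.45

D₁ = D₀ × (1 + g) = €0.60 × 1.017 = €0.6102
Growing perpetuity: P = D₁ / (r − g) = €0.6102 / (0.066 − 0.017) = €12.45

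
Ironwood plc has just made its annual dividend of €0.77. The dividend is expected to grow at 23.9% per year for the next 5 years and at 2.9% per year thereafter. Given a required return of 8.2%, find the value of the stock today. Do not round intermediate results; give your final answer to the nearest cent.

D_1 = 0.95403
D_2 = 1.18204
D_3 = 1.46455
D_4 = 1.81458
D_5 = 2.24826
Terminal value at year 5: TV = D_5×(1+g_2)/(r−g_2) = 2.31346/0.053 = 43.65025
P_0 = D_1/(1+r)^1 + D_2/(1+r)^2 + D_3/(1+r)^3 + D_4/(1+r)^4 + D_5/(1+r)^5 + TV/(1+r)^5
    = 0.88173 + 1.00967 + 1.15617 + 1.32394 + 1.51604 + 29.43408 = 35.32163

€35.32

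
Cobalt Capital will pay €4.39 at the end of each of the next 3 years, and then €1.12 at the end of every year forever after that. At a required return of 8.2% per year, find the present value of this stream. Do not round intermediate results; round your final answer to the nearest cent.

€22.06

PV of 3-year annuity: €4.39 × [1 − (1+0.082)^−3] / 0.082 = 11.27275
Perpetuity value at year 3: €1.12 / 0.082 = 13.65854
PV of perpetuity: 13.65854 / (1+0.082)^3 = 10.78257
Total PV = 11.27275 + 10.78257 = 22.05532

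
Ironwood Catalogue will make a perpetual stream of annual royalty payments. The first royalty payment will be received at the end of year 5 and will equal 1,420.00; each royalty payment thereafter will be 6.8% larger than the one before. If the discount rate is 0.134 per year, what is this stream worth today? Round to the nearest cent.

13010.45

Value at end of year 4: C₁ / (r − g) = 1,420.00 / (0.134 − 0.068) = 21,515.1515
Discount to today: PV = 21,515.1515 / (1 + 0.134)^4 = 21,515.1515 / 1.653683 = 13,010.45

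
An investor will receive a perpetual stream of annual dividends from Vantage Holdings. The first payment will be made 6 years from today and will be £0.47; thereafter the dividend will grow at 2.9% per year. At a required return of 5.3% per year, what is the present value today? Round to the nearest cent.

£15.13

Value at end of year 5: C₁ / (r − g) = £0.47 / (0.053 − 0.029) = £19.5833
Discount to today: PV = £19.5833 / (1 + 0.053)^5 = £19.5833 / 1.294619 = £15.13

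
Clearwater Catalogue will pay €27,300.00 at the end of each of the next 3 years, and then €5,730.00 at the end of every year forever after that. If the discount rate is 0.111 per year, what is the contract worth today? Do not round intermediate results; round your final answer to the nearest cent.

PV of 3-year annuity: €27,300.00 × [1 − (1+0.111)^−3] / 0.111 = 66597.55221
Perpetuity value at year 3: €5,730.00 / 0.111 = 51621.62162
PV of perpetuity: 51621.62162 / (1+0.111)^3 = 37643.45407
Total PV = 66597.55221 + 37643.45407 = 104241.00628

€104241.01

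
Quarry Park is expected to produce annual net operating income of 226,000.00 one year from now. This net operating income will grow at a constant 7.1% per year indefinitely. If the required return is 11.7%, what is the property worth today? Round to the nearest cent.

Growing perpetuity: P = D₁ / (r − g) = 226,000.0000 / (0.117 − 0.071) = 4,913,043.48

4913043.48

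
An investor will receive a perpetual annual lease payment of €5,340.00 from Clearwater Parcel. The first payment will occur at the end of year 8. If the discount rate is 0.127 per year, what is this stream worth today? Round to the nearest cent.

€18208.33

Value at end of year 7: C / r = €5,340.00 / 0.127 = €42,047.2441
Discount to today: PV = €42,047.2441 / (1 + 0.127)^7 = €42,047.2441 / 2.309231 = €18,208.33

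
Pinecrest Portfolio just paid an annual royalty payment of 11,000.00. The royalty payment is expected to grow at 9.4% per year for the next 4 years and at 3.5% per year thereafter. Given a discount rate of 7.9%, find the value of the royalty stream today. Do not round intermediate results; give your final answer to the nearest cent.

D_1 = 12034.00000
D_2 = 13165.19600
D_3 = 14402.72442
D_4 = 15756.58052
Terminal value at year 4: TV = D_4×(1+g_2)/(r−g_2) = 16308.06084/0.044 = 370637.74632
P_0 = D_1/(1+r)^1 + D_2/(1+r)^2 + D_3/(1+r)^3 + D_4/(1+r)^4 + TV/(1+r)^4
    = 11152.91937 + 11307.96459 + 11465.16521 + 11624.55119 + 273441.14739 = 318991.74775

318991.75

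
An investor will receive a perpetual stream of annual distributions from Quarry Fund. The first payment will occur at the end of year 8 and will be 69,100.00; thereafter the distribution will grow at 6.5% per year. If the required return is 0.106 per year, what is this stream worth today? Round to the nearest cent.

Value at end of year 7: C₁ / (r − g) = 69,100.00 / (0.106 − 0.065) = 1,685,365.8537
Discount to today: PV = 1,685,365.8537 / (1 + 0.106)^7 = 1,685,365.8537 / 2.024351 = 832,546.12

832546.12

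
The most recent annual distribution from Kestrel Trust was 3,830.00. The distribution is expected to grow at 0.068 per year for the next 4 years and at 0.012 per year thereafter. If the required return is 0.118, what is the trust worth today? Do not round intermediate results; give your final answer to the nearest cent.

44132.30

D_1 = 4090.44000
D_2 = 4368.58992
D_3 = 4665.65403
D_4 = 4982.91851
Terminal value at year 4: TV = D_4×(1+g_2)/(r−g_2) = 5042.71353/0.106 = 47572.76916
P_0 = D_1/(1+r)^1 + D_2/(1+r)^2 + D_3/(1+r)^3 + D_4/(1+r)^4 + TV/(1+r)^4
    = 3658.71199 + 3495.08444 + 3338.77476 + 3189.45567 + 30450.27490 = 44132.30176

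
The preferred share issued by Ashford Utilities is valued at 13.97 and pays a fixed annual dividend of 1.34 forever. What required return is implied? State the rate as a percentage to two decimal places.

P = C/r ⇒ r = C/P = 1.34/13.97 = 0.095920

9.59%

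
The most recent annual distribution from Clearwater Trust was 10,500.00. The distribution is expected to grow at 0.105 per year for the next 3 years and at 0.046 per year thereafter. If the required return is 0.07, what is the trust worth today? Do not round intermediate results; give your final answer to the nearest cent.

D_1 = 11602.50000
D_2 = 12820.76250
D_3 = 14166.94256
Terminal value at year 3: TV = D_3×(1+g_2)/(r−g_2) = 14818.62192/0.024 = 617442.58002
P_0 = D_1/(1+r)^1 + D_2/(1+r)^2 + D_3/(1+r)^3 + TV/(1+r)^3
    = 10843.45794 + 11198.15049 + 11564.44514 + 504017.06717 = 537623.12074

537623.12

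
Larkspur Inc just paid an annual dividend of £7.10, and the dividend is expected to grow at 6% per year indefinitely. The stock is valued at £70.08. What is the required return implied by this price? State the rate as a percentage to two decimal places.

D₁ = £7.10 × 1.06 = £7.5260
P = D₁/(r − g) ⇒ r = D₁/P + g = £7.5260/£70.08 + 0.06 = 0.107392 + 0.06 = 0.167392

16.74%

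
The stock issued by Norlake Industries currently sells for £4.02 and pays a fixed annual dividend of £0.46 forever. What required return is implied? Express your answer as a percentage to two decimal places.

11.44%

P = C/r ⇒ r = C/P = £0.46/£4.02 = 0.114428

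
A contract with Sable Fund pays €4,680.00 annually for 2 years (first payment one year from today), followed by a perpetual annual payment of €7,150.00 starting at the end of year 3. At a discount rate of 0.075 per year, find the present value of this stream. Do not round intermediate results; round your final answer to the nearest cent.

€90898.29

PV of 2-year annuity: €4,680.00 × [1 − (1+0.075)^−2] / 0.075 = 8403.24500
Perpetuity value at year 2: €7,150.00 / 0.075 = 95333.33333
PV of perpetuity: 95333.33333 / (1+0.075)^2 = 82495.04237
Total PV = 8403.24500 + 82495.04237 = 90898.28736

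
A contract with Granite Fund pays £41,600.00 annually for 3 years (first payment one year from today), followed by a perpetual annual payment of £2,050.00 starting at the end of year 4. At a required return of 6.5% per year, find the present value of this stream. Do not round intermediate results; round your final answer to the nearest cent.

PV of 3-year annuity: £41,600.00 × [1 − (1+0.065)^−3] / 0.065 = 110176.58125
Perpetuity value at year 3: £2,050.00 / 0.065 = 31538.46154
PV of perpetuity: 31538.46154 / (1+0.065)^3 = 26109.08674
Total PV = 110176.58125 + 26109.08674 = 136285.66799

£136285.67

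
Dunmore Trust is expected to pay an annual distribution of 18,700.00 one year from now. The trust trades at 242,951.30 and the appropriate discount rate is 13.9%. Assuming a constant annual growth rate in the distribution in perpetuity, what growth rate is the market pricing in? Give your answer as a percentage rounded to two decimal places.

P = D₁/(r−g) ⇒ g = r − D₁/P = 0.139 − 18,700.00/242,951.30 = 0.062030

6.20%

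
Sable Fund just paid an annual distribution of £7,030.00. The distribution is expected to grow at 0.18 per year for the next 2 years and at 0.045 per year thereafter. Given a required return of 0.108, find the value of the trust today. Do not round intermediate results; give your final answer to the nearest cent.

D_1 = 8295.40000
D_2 = 9788.57200
Terminal value at year 2: TV = D_2×(1+g_2)/(r−g_2) = 10229.05774/0.063 = 162365.99587
P_0 = D_1/(1+r)^1 + D_2/(1+r)^2 + TV/(1+r)^2
    = 7486.82310 + 7973.33147 + 132256.05367 = 147716.20824

£147716.21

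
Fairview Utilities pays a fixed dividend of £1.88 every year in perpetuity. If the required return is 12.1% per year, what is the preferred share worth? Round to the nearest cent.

£15.54

Level perpetuity: PV = C / r = £1.88 / 0.121 = £15.54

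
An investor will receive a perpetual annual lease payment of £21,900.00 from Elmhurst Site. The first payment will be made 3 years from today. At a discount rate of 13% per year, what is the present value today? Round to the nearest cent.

Value at end of year 2: C / r = £21,900.00 / 0.13 = £168,461.5385
Discount to today: PV = £168,461.5385 / (1 + 0.13)^2 = £168,461.5385 / 1.276900 = £131,930.10

£131930.10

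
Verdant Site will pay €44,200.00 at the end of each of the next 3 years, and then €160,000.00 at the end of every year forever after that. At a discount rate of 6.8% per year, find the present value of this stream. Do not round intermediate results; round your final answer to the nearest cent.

€2047931.49

PV of 3-year annuity: €44,200.00 × [1 − (1+0.068)^−3] / 0.068 = 116419.93136
Perpetuity value at year 3: €160,000.00 / 0.068 = 2352941.17647
PV of perpetuity: 2352941.17647 / (1+0.068)^3 = 1931511.56068
Total PV = 116419.93136 + 1931511.56068 = 2047931.49204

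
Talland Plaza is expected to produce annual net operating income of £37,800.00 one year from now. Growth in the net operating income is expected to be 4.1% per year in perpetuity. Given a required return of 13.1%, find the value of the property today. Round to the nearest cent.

£420000.00

Growing perpetuity: P = D₁ / (r − g) = £37,800.0000 / (0.131 − 0.041) = £420,000.00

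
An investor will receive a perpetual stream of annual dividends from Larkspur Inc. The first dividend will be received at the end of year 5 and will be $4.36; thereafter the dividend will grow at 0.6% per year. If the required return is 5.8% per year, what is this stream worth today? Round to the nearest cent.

Value at end of year 4: C₁ / (r − g) = $4.36 / (0.058 − 0.006) = $83.8462
Discount to today: PV = $83.8462 / (1 + 0.058)^4 = $83.8462 / 1.252976 = $66.92

$66.92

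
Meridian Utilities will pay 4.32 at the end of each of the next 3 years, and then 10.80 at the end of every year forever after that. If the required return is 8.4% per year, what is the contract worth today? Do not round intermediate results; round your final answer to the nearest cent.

PV of 3-year annuity: 4.32 × [1 − (1+0.084)^−3] / 0.084 = 11.05319
Perpetuity value at year 3: 10.80 / 0.084 = 128.57143
PV of perpetuity: 128.57143 / (1+0.084)^3 = 100.93845
Total PV = 11.05319 + 100.93845 = 111.99164

111.99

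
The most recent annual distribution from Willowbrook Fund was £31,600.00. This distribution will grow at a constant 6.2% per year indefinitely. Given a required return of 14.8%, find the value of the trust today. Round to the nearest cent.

£390223.26

D₁ = D₀ × (1 + g) = £31,600.00 × 1.062 = £33,559.2000
Growing perpetuity: P = D₁ / (r − g) = £33,559.2000 / (0.148 − 0.062) = £390,223.26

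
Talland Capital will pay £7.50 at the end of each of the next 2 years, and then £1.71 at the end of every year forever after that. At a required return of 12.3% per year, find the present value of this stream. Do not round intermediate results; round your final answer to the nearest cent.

PV of 2-year annuity: £7.50 × [1 − (1+0.123)^−2] / 0.123 = 12.62559
Perpetuity value at year 2: £1.71 / 0.123 = 13.90244
PV of perpetuity: 13.90244 / (1+0.123)^2 = 11.02380
Total PV = 12.62559 + 11.02380 = 23.64940

£23.65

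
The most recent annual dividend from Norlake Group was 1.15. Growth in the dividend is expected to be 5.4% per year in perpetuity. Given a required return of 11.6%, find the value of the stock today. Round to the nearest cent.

19.55

D₁ = D₀ × (1 + g) = 1.15 × 1.054 = 1.2121
Growing perpetuity: P = D₁ / (r − g) = 1.2121 / (0.116 − 0.054) = 19.55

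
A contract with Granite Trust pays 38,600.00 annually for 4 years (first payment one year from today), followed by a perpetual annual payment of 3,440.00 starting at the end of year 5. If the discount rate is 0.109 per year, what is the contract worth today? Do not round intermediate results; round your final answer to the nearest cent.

PV of 4-year annuity: 38,600.00 × [1 − (1+0.109)^−4] / 0.109 = 120010.53917
Perpetuity value at year 4: 3,440.00 / 0.109 = 31559.63303
PV of perpetuity: 31559.63303 / (1+0.109)^4 = 20864.39327
Total PV = 120010.53917 + 20864.39327 = 140874.93243

140874.93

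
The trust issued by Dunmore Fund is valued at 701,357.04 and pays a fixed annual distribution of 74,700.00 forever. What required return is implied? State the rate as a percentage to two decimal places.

P = C/r ⇒ r = C/P = 74,700.00/701,357.04 = 0.106508

10.65%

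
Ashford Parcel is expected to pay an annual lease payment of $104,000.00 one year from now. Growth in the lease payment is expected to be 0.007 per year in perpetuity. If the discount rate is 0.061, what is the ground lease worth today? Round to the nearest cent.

$1925925.93

Growing perpetuity: P = D₁ / (r − g) = $104,000.0000 / (0.061 − 0.007) = $1,925,925.93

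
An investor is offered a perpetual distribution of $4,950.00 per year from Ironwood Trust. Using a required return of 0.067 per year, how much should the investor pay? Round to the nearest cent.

Level perpetuity: PV = C / r = $4,950.00 / 0.067 = $73,880.60

$73880.60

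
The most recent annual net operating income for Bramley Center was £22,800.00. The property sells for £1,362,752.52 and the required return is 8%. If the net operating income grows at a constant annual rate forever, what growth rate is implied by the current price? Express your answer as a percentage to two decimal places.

6.22%

P = D₀(1+g)/(r−g) ⇒ P(r−g) = D₀(1+g) ⇒ g(P+D₀) = P·r − D₀
g = (P·r − D₀)/(P + D₀) = (£1,362,752.52×0.08 − £22,800.00) / (£1,362,752.52 + £22,800.00) = 0.062228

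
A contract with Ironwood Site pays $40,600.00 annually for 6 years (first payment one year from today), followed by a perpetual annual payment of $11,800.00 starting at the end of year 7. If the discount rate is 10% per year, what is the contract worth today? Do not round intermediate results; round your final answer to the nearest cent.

PV of 6-year annuity: $40,600.00 × [1 − (1+0.1)^−6] / 0.1 = 176823.58440
Perpetuity value at year 6: $11,800.00 / 0.1 = 118000.00000
PV of perpetuity: 118000.00000 / (1+0.1)^6 = 66607.92375
Total PV = 176823.58440 + 66607.92375 = 243431.50814

$243431.51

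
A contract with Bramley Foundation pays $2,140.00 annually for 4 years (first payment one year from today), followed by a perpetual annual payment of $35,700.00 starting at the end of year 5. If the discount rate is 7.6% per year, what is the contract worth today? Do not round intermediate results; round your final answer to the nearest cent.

$357584.96

PV of 4-year annuity: $2,140.00 × [1 − (1+0.076)^−4] / 0.076 = 7151.52063
Perpetuity value at year 4: $35,700.00 / 0.076 = 469736.84211
PV of perpetuity: 469736.84211 / (1+0.076)^4 = 350433.43728
Total PV = 7151.52063 + 350433.43728 = 357584.95790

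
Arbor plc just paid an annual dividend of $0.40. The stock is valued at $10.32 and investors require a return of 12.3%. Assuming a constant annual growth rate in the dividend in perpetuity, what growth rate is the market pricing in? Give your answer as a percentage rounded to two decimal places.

P = D₀(1+g)/(r−g) ⇒ P(r−g) = D₀(1+g) ⇒ g(P+D₀) = P·r − D₀
g = (P·r − D₀)/(P + D₀) = ($10.32×0.123 − $0.40) / ($10.32 + $0.40) = 0.081097

8.11%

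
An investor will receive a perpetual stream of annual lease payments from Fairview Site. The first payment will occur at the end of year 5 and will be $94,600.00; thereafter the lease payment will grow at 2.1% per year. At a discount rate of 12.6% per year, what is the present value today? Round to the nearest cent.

Value at end of year 4: C₁ / (r − g) = $94,600.00 / (0.126 − 0.021) = $900,952.3810
Discount to today: PV = $900,952.3810 / (1 + 0.126)^4 = $900,952.3810 / 1.607510 = $560,464.71

$560464.71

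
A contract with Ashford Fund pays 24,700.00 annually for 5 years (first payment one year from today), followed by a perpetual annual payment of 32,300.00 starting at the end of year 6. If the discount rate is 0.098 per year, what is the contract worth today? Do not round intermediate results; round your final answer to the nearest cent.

PV of 5-year annuity: 24,700.00 × [1 − (1+0.098)^−5] / 0.098 = 94112.80124
Perpetuity value at year 5: 32,300.00 / 0.098 = 329591.83673
PV of perpetuity: 329591.83673 / (1+0.098)^5 = 206521.25050
Total PV = 94112.80124 + 206521.25050 = 300634.05174

300634.05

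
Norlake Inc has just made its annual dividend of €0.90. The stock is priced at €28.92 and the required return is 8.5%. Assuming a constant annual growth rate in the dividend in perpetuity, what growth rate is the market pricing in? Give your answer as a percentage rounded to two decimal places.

5.23%

P = D₀(1+g)/(r−g) ⇒ P(r−g) = D₀(1+g) ⇒ g(P+D₀) = P·r − D₀
g = (P·r − D₀)/(P + D₀) = (€28.92×0.085 − €0.90) / (€28.92 + €0.90) = 0.052254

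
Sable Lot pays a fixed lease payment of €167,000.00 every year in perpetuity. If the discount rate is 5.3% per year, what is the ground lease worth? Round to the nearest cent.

Level perpetuity: PV = C / r = €167,000.00 / 0.053 = €3,150,943.40

€3150943.40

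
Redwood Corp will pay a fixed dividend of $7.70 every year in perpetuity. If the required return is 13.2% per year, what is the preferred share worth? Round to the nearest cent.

Level perpetuity: PV = C / r = $7.70 / 0.132 = $58.33

$58.33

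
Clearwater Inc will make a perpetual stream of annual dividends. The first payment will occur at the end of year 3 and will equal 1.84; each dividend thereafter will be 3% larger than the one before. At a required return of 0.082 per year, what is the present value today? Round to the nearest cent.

30.22

Value at end of year 2: C₁ / (r − g) = 1.84 / (0.082 − 0.03) = 35.3846
Discount to today: PV = 35.3846 / (1 + 0.082)^2 = 35.3846 / 1.170724 = 30.22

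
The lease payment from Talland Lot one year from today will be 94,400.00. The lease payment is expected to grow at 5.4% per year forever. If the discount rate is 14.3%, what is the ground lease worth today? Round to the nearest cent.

1060674.16

Growing perpetuity: P = D₁ / (r − g) = 94,400.0000 / (0.143 − 0.054) = 1,060,674.16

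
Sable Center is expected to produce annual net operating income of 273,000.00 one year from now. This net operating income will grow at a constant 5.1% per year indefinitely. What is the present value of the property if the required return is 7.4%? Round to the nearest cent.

11869565.22

Growing perpetuity: P = D₁ / (r − g) = 273,000.0000 / (0.074 − 0.051) = 11,869,565.22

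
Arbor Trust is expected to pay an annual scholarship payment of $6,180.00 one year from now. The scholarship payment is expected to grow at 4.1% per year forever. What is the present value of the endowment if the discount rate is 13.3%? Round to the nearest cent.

$67173.91

Growing perpetuity: P = D₁ / (r − g) = $6,180.0000 / (0.133 − 0.041) = $67,173.91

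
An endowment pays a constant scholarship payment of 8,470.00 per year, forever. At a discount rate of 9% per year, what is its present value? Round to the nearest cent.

94111.11

Level perpetuity: PV = C / r = 8,470.00 / 0.09 = 94,111.11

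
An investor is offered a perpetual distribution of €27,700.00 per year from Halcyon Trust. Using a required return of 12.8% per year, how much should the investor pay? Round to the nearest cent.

Level perpetuity: PV = C / r = €27,700.00 / 0.128 = €216,406.25

€216406.25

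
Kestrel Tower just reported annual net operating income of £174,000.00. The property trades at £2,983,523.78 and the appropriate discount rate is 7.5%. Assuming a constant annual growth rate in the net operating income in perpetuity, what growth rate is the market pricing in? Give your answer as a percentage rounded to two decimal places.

P = D₀(1+g)/(r−g) ⇒ P(r−g) = D₀(1+g) ⇒ g(P+D₀) = P·r − D₀
g = (P·r − D₀)/(P + D₀) = (£2,983,523.78×0.075 − £174,000.00) / (£2,983,523.78 + £174,000.00) = 0.015761

1.58%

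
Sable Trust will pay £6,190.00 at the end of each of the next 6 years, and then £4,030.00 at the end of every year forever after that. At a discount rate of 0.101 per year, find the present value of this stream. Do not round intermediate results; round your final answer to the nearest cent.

£49280.85

PV of 6-year annuity: £6,190.00 × [1 − (1+0.101)^−6] / 0.101 = 26880.24328
Perpetuity value at year 6: £4,030.00 / 0.101 = 39900.99010
PV of perpetuity: 39900.99010 / (1+0.101)^6 = 22400.60554
Total PV = 26880.24328 + 22400.60554 = 49280.84882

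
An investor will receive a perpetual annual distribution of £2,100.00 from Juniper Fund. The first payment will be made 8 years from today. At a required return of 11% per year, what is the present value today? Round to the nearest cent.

£9195.30

Value at end of year 7: C / r = £2,100.00 / 0.11 = £19,090.9091
Discount to today: PV = £19,090.9091 / (1 + 0.11)^7 = £19,090.9091 / 2.076160 = £9,195.30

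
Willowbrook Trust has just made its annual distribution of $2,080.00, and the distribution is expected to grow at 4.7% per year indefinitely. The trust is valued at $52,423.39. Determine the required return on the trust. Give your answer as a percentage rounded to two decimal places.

D₁ = $2,080.00 × 1.047 = $2,177.7600
P = D₁/(r − g) ⇒ r = D₁/P + g = $2,177.7600/$52,423.39 + 0.047 = 0.041542 + 0.047 = 0.088542

8.85%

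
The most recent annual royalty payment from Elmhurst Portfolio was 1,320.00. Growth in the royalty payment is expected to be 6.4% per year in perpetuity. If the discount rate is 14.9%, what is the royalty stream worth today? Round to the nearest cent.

D₁ = D₀ × (1 + g) = 1,320.00 × 1.064 = 1,404.4800
Growing perpetuity: P = D₁ / (r − g) = 1,404.4800 / (0.149 − 0.064) = 16,523.29

16523.29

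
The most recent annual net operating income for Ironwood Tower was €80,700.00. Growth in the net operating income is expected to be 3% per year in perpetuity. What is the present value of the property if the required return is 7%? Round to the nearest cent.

D₁ = D₀ × (1 + g) = €80,700.00 × 1.03 = €83,121.0000
Growing perpetuity: P = D₁ / (r − g) = €83,121.0000 / (0.07 − 0.03) = €2,078,025.00

€2078025.00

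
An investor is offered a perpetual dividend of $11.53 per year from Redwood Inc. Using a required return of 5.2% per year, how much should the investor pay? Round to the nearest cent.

$221.73

Level perpetuity: PV = C / r = $11.53 / 0.052 = $221.73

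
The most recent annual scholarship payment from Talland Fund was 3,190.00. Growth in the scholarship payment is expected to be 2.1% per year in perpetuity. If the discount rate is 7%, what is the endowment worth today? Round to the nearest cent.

D₁ = D₀ × (1 + g) = 3,190.00 × 1.021 = 3,256.9900
Growing perpetuity: P = D₁ / (r − g) = 3,256.9900 / (0.07 − 0.021) = 66,469.18

66469.18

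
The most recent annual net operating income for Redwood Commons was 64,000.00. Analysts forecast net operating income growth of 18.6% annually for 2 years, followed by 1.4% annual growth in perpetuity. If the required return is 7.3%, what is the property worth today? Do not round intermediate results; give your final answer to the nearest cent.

D_1 = 75904.00000
D_2 = 90022.14400
Terminal value at year 2: TV = D_2×(1+g_2)/(r−g_2) = 91282.45402/0.059 = 1547160.23756
P_0 = D_1/(1+r)^1 + D_2/(1+r)^2 + TV/(1+r)^2
    = 70739.98136 + 78189.76505 + 1343803.75858 = 1492733.50498

1492733.50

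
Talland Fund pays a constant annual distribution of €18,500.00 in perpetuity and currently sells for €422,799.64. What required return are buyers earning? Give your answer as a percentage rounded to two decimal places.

4.38%

P = C/r ⇒ r = C/P = €18,500.00/€422,799.64 = 0.043756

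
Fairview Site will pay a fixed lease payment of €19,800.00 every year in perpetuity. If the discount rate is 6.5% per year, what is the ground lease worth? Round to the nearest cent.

€304615.38

Level perpetuity: PV = C / r = €19,800.00 / 0.065 = €304,615.38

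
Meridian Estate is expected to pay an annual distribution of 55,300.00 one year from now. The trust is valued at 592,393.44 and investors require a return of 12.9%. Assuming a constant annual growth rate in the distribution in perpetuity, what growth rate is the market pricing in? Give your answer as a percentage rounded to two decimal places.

3.56%

P = D₁/(r−g) ⇒ g = r − D₁/P = 0.129 − 55,300.00/592,393.44 = 0.035650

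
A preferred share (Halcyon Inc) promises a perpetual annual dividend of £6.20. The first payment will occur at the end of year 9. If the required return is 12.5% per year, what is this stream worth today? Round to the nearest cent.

Value at end of year 8: C / r = £6.20 / 0.125 = £49.6000
Discount to today: PV = £49.6000 / (1 + 0.125)^8 = £49.6000 / 2.565785 = £19.33

£19.33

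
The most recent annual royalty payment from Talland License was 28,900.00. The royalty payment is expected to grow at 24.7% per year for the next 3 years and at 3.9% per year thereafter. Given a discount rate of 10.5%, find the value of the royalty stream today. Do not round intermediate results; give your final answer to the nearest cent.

D_1 = 36038.30000
D_2 = 44939.76010
D_3 = 56039.88084
Terminal value at year 3: TV = D_3×(1+g_2)/(r−g_2) = 58225.43620/0.066 = 882203.57875
P_0 = D_1/(1+r)^1 + D_2/(1+r)^2 + D_3/(1+r)^3 + TV/(1+r)^3
    = 32613.84615 + 36804.94675 + 41534.63221 + 653855.80100 = 764809.22611

764809.23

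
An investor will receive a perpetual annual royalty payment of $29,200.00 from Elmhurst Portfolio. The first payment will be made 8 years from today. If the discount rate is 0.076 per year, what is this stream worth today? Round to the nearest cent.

$230082.38

Value at end of year 7: C / r = $29,200.00 / 0.076 = $384,210.5263
Discount to today: PV = $384,210.5263 / (1 + 0.076)^7 = $384,210.5263 / 1.669882 = $230,082.38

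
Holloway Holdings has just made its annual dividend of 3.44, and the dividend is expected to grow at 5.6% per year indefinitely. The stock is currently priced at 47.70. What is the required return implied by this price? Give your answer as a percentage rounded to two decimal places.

D₁ = 3.44 × 1.056 = 3.6326
P = D₁/(r − g) ⇒ r = D₁/P + g = 3.6326/47.70 + 0.056 = 0.076156 + 0.056 = 0.132156

13.22%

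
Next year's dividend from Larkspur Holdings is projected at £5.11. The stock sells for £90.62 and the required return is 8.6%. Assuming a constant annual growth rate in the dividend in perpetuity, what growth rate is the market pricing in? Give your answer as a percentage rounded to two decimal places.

P = D₁/(r−g) ⇒ g = r − D₁/P = 0.086 − £5.11/£90.62 = 0.029611

2.96%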